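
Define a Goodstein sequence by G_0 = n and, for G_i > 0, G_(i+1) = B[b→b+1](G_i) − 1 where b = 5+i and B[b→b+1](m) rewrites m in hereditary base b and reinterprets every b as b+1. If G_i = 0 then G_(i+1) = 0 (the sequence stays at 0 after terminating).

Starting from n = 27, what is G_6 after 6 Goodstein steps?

81

step 0: 27 = 5^2 + 2; sub 6 for 5: 6^2 + 2; = 38; G_1 = 38−1 = 37
step 1: 37 = 6^2 + 1; sub 7 for 6: 7^2 + 1; = 50; G_2 = 50−1 = 49
step 2: 49 = 7^2; sub 8 for 7: 8^2; = 64; G_3 = 64−1 = 63
step 3: 63 = 7·8 + 7; sub 9 for 8: 7·9 + 7; = 70; G_4 = 70−1 = 69
step 4: 69 = 7·9 + 6; sub 10 for 9: 7·10 + 6; = 76; G_5 = 76−1 = 75
step 5: 75 = 7·10 + 5; sub 11 for 10: 7·11 + 5; = 82; G_6 = 82−1 = 81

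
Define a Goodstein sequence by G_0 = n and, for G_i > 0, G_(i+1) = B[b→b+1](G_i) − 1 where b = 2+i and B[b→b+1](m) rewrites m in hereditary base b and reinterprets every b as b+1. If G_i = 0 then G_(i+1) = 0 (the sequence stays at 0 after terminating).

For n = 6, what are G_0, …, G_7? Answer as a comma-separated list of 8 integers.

6, 29, 257, 3125, 46655, 98039, 187243, 332147

step 0: 6 = 2^2 + 2; sub 3 for 2: 3^3 + 3; = 30; G_1 = 30−1 = 29
step 1: 29 = 3^3 + 2; sub 4 for 3: 4^4 + 2; = 258; G_2 = 258−1 = 257
step 2: 257 = 4^4 + 1; sub 5 for 4: 5^5 + 1; = 3126; G_3 = 3126−1 = 3125
step 3: 3125 = 5^5; sub 6 for 5: 6^6; = 46656; G_4 = 46656−1 = 46655
step 4: 46655 = 5·6^5 + 5·6^4 + 5·6^3 + 5·6^2 + 5·6 + 5; sub 7 for 6: 5·7^5 + 5·7^4 + 5·7^3 + 5·7^2 + 5·7 + 5; = 98040; G_5 = 98040−1 = 98039
step 5: 98039 = 5·7^5 + 5·7^4 + 5·7^3 + 5·7^2 + 5·7 + 4; sub 8 for 7: 5·8^5 + 5·8^4 + 5·8^3 + 5·8^2 + 5·8 + 4; = 187244; G_6 = 187244−1 = 187243
step 6: 187243 = 5·8^5 + 5·8^4 + 5·8^3 + 5·8^2 + 5·8 + 3; sub 9 for 8: 5·9^5 + 5·9^4 + 5·9^3 + 5·9^2 + 5·9 + 3; = 332148; G_7 = 332148−1 = 332147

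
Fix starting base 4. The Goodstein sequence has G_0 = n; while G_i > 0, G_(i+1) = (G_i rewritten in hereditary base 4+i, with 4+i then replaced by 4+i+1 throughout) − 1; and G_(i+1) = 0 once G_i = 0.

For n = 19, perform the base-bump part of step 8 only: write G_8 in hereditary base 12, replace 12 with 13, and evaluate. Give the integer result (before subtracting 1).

94

(0) 19|_4 = 4^2 + 3 ↦ 5^2 + 3|_5 = 28 ⇒ 27
(1) 27|_5 = 5^2 + 2 ↦ 6^2 + 2|_6 = 38 ⇒ 37
(2) 37|_6 = 6^2 + 1 ↦ 7^2 + 1|_7 = 50 ⇒ 49
(3) 49|_7 = 7^2 ↦ 8^2|_8 = 64 ⇒ 63
(4) 63|_8 = 7·8 + 7 ↦ 7·9 + 7|_9 = 70 ⇒ 69
(5) 69|_9 = 7·9 + 6 ↦ 7·10 + 6|_10 = 76 ⇒ 75
(6) 75|_10 = 7·10 + 5 ↦ 7·11 + 5|_11 = 82 ⇒ 81
(7) 81|_11 = 7·11 + 4 ↦ 7·12 + 4|_12 = 88 ⇒ 87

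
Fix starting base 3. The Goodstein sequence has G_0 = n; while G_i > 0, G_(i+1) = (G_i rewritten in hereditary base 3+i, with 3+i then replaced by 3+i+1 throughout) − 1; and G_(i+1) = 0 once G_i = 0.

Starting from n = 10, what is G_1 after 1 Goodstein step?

16

10 —HB3→ 3^2 + 1 —bump→ 4^2 + 1 = 17 —(−1)→ 16
16 —HB4→ 4^2 —bump→ 5^2 = 25 —(−1)→ 24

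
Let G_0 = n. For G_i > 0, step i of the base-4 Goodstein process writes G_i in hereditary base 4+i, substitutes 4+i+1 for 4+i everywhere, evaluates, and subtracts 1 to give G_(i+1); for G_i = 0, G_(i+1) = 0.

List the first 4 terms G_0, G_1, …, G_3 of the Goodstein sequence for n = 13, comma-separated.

13, 15, 17, 18

13 —HB4→ 3·4 + 1 —bump→ 3·5 + 1 = 16 —(−1)→ 15
15 —HB5→ 3·5 —bump→ 3·6 = 18 —(−1)→ 17
17 —HB6→ 2·6 + 5 —bump→ 2·7 + 5 = 19 —(−1)→ 18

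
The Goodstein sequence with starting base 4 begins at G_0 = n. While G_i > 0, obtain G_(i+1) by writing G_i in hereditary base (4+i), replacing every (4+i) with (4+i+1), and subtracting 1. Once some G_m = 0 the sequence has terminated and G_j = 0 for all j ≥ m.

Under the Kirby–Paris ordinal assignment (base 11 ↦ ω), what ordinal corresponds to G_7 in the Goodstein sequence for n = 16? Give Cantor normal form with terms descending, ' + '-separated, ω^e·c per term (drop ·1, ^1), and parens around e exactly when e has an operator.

G_0 = 16. HB_4(16) = 4^2. Bump = 25. G_1 = 24.
G_1 = 24. HB_5(24) = 4·5 + 4. Bump = 28. G_2 = 27.
G_2 = 27. HB_6(27) = 4·6 + 3. Bump = 31. G_3 = 30.
G_3 = 30. HB_7(30) = 4·7 + 2. Bump = 34. G_4 = 33.
G_4 = 33. HB_8(33) = 4·8 + 1. Bump = 37. G_5 = 36.
G_5 = 36. HB_9(36) = 4·9. Bump = 40. G_6 = 39.
G_6 = 39. HB_10(39) = 3·10 + 9. Bump = 42. G_7 = 41.
G_7 = 41. HB_11(41) = 3·11 + 8. Bump = 44. G_8 = 43.

ω·3 + 8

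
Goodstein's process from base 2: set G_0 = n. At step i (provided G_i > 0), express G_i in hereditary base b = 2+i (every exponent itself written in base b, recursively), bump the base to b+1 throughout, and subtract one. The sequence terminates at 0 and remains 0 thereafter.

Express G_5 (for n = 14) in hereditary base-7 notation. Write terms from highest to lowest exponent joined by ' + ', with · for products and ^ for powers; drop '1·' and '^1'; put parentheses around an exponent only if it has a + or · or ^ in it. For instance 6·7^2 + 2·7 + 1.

7^(7 + 1) + 5·7^5 + 5·7^4 + 5·7^3 + 5·7^2 + 5·7 + 4

(0) 14|_2 = 2^(2 + 1) + 2^2 + 2 ↦ 3^(3 + 1) + 3^3 + 3|_3 = 111 ⇒ 110
(1) 110|_3 = 3^(3 + 1) + 3^3 + 2 ↦ 4^(4 + 1) + 4^4 + 2|_4 = 1282 ⇒ 1281
(2) 1281|_4 = 4^(4 + 1) + 4^4 + 1 ↦ 5^(5 + 1) + 5^5 + 1|_5 = 18751 ⇒ 18750
(3) 18750|_5 = 5^(5 + 1) + 5^5 ↦ 6^(6 + 1) + 6^6|_6 = 326592 ⇒ 326591
(4) 326591|_6 = 6^(6 + 1) + 5·6^5 + 5·6^4 + 5·6^3 + 5·6^2 + 5·6 + 5 ↦ 7^(7 + 1) + 5·7^5 + 5·7^4 + 5·7^3 + 5·7^2 + 5·7 + 5|_7 = 5862841 ⇒ 5862840
(5) 5862840|_7 = 7^(7 + 1) + 5·7^5 + 5·7^4 + 5·7^3 + 5·7^2 + 5·7 + 4 ↦ 8^(8 + 1) + 5·8^5 + 5·8^4 + 5·8^3 + 5·8^2 + 5·8 + 4|_8 = 134404972 ⇒ 134404971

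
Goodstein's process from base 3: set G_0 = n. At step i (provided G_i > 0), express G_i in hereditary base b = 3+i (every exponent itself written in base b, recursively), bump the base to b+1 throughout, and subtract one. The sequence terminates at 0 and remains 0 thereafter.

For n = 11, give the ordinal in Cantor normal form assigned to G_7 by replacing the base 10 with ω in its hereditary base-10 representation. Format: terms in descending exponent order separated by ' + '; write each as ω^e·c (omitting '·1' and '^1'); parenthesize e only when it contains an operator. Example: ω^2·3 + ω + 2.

base 3: 11 = 3^2 + 2; at 4: 4^2 + 2 = 18; next = 17
base 4: 17 = 4^2 + 1; at 5: 5^2 + 1 = 26; next = 25
base 5: 25 = 5^2; at 6: 6^2 = 36; next = 35
base 6: 35 = 5·6 + 5; at 7: 5·7 + 5 = 40; next = 39
base 7: 39 = 5·7 + 4; at 8: 5·8 + 4 = 44; next = 43
base 8: 43 = 5·8 + 3; at 9: 5·9 + 3 = 48; next = 47
base 9: 47 = 5·9 + 2; at 10: 5·10 + 2 = 52; next = 51
base 10: 51 = 5·10 + 1; at 11: 5·11 + 1 = 56; next = 55

ω·5 + 1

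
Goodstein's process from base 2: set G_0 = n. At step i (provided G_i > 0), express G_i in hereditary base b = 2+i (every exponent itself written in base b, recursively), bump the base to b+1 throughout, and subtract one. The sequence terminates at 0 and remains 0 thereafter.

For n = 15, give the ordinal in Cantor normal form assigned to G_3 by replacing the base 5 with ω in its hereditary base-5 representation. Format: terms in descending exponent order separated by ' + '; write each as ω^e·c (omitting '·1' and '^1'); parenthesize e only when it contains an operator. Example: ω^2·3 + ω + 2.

ω^(ω + 1) + ω^ω + 2

(0) 15|_2 = 2^(2 + 1) + 2^2 + 2 + 1 ↦ 3^(3 + 1) + 3^3 + 3 + 1|_3 = 112 ⇒ 111
(1) 111|_3 = 3^(3 + 1) + 3^3 + 3 ↦ 4^(4 + 1) + 4^4 + 4|_4 = 1284 ⇒ 1283
(2) 1283|_4 = 4^(4 + 1) + 4^4 + 3 ↦ 5^(5 + 1) + 5^5 + 3|_5 = 18753 ⇒ 18752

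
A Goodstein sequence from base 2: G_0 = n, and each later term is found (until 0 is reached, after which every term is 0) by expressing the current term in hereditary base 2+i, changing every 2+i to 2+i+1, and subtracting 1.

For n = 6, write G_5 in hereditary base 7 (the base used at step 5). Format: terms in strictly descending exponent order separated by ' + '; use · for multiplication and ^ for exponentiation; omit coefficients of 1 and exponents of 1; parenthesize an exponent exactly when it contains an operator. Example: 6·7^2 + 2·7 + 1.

[0] 6 ≡ 2^2 + 2 (base 2). Lift 3: 30. −1: 29.
[1] 29 ≡ 3^3 + 2 (base 3). Lift 4: 258. −1: 257.
[2] 257 ≡ 4^4 + 1 (base 4). Lift 5: 3126. −1: 3125.
[3] 3125 ≡ 5^5 (base 5). Lift 6: 46656. −1: 46655.
[4] 46655 ≡ 5·6^5 + 5·6^4 + 5·6^3 + 5·6^2 + 5·6 + 5 (base 6). Lift 7: 98040. −1: 98039.
[5] 98039 ≡ 5·7^5 + 5·7^4 + 5·7^3 + 5·7^2 + 5·7 + 4 (base 7). Lift 8: 187244. −1: 187243.

5·7^5 + 5·7^4 + 5·7^3 + 5·7^2 + 5·7 + 4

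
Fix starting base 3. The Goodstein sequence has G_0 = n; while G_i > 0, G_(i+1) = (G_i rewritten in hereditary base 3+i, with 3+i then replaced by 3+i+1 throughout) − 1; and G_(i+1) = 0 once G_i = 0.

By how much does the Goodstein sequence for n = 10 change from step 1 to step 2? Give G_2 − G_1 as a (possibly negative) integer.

i=0: 10 = 3^2 + 1 (b=3); 3→4: 4^2 + 1 = 17; 17−1 = 16
i=1: 16 = 4^2 (b=4); 4→5: 5^2 = 25; 25−1 = 24

8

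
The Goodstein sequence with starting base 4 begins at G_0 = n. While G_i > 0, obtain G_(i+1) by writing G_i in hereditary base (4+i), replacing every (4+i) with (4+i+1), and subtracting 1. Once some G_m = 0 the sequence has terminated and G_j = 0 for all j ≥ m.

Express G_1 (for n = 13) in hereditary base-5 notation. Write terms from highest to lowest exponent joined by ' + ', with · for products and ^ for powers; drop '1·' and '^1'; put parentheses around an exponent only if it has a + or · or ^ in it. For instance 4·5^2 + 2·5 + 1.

step 0: 13 = 3·4 + 1; sub 5 for 4: 3·5 + 1; = 16; G_1 = 16−1 = 15
step 1: 15 = 3·5; sub 6 for 5: 3·6; = 18; G_2 = 18−1 = 17

3·5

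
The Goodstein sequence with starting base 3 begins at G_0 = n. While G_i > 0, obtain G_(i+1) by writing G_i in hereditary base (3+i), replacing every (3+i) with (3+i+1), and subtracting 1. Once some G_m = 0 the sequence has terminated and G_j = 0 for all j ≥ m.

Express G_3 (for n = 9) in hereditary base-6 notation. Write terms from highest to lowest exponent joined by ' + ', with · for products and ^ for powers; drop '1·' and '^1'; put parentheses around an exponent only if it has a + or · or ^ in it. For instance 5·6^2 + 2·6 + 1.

step 0: 9 = 3^2; sub 4 for 3: 4^2; = 16; G_1 = 16−1 = 15
step 1: 15 = 3·4 + 3; sub 5 for 4: 3·5 + 3; = 18; G_2 = 18−1 = 17
step 2: 17 = 3·5 + 2; sub 6 for 5: 3·6 + 2; = 20; G_3 = 20−1 = 19
step 3: 19 = 3·6 + 1; sub 7 for 6: 3·7 + 1; = 22; G_4 = 22−1 = 21

3·6 + 1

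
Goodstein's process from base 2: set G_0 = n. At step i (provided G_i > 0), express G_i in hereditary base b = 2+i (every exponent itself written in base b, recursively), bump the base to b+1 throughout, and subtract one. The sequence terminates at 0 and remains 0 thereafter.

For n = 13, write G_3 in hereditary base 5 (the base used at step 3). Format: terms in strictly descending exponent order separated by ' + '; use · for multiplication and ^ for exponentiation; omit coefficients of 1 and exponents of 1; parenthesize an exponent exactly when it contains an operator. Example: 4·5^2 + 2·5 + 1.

5^(5 + 1) + 3·5^3 + 3·5^2 + 3·5 + 2

base 2: 13 = 2^(2 + 1) + 2^2 + 1; at 3: 3^(3 + 1) + 3^3 + 1 = 109; next = 108
base 3: 108 = 3^(3 + 1) + 3^3; at 4: 4^(4 + 1) + 4^4 = 1280; next = 1279
base 4: 1279 = 4^(4 + 1) + 3·4^3 + 3·4^2 + 3·4 + 3; at 5: 5^(5 + 1) + 3·5^3 + 3·5^2 + 3·5 + 3 = 16093; next = 16092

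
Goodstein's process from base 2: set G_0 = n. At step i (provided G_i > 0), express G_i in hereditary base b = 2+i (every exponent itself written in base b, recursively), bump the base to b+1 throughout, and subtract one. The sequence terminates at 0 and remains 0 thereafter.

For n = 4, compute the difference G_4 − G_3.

23

G_0=4  [base 2] 2^2  →[2↦3]→  3^3 = 27  −1 ⇒ G_1=26
G_1=26  [base 3] 2·3^2 + 2·3 + 2  →[3↦4]→  2·4^2 + 2·4 + 2 = 42  −1 ⇒ G_2=41
G_2=41  [base 4] 2·4^2 + 2·4 + 1  →[4↦5]→  2·5^2 + 2·5 + 1 = 61  −1 ⇒ G_3=60
G_3=60  [base 5] 2·5^2 + 2·5  →[5↦6]→  2·6^2 + 2·6 = 84  −1 ⇒ G_4=83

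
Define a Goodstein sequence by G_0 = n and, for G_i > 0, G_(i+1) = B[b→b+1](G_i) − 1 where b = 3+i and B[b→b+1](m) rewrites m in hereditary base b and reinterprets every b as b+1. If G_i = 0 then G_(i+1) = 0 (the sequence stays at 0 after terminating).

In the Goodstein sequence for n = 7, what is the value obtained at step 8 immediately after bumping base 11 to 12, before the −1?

step 0: 7 = 2·3 + 1; sub 4 for 3: 2·4 + 1; = 9; G_1 = 9−1 = 8
step 1: 8 = 2·4; sub 5 for 4: 2·5; = 10; G_2 = 10−1 = 9
step 2: 9 = 5 + 4; sub 6 for 5: 6 + 4; = 10; G_3 = 10−1 = 9
step 3: 9 = 6 + 3; sub 7 for 6: 7 + 3; = 10; G_4 = 10−1 = 9
step 4: 9 = 7 + 2; sub 8 for 7: 8 + 2; = 10; G_5 = 10−1 = 9
step 5: 9 = 8 + 1; sub 9 for 8: 9 + 1; = 10; G_6 = 10−1 = 9
step 6: 9 = 9; sub 10 for 9: 10; = 10; G_7 = 10−1 = 9
step 7: 9 = 9; sub 11 for 10: 9; = 9; G_8 = 9−1 = 8
step 8: 8 = 8; sub 12 for 11: 8; = 8; G_9 = 8−1 = 7

8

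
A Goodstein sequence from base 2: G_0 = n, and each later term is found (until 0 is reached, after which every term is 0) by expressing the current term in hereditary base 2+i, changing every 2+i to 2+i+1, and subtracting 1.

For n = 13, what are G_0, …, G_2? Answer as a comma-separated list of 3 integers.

13 —HB2→ 2^(2 + 1) + 2^2 + 1 —bump→ 3^(3 + 1) + 3^3 + 1 = 109 —(−1)→ 108
108 —HB3→ 3^(3 + 1) + 3^3 —bump→ 4^(4 + 1) + 4^4 = 1280 —(−1)→ 1279

13, 108, 1279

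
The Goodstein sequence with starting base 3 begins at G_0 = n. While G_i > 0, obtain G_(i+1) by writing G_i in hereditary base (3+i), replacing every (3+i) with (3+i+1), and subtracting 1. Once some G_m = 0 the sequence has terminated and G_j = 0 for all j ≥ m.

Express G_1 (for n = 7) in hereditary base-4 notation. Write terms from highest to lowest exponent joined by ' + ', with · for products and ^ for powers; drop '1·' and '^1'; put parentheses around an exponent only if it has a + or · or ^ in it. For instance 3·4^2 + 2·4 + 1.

2·4

base 3: 7 = 2·3 + 1; at 4: 2·4 + 1 = 9; next = 8
base 4: 8 = 2·4; at 5: 2·5 = 10; next = 9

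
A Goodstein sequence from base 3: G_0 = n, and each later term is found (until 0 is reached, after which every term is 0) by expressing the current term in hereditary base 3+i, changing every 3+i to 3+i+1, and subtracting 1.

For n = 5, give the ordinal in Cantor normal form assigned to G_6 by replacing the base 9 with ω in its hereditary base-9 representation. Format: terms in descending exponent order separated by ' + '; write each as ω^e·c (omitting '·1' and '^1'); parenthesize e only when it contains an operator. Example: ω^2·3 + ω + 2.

5 —HB3→ 3 + 2 —bump→ 4 + 2 = 6 —(−1)→ 5
5 —HB4→ 4 + 1 —bump→ 5 + 1 = 6 —(−1)→ 5
5 —HB5→ 5 —bump→ 6 = 6 —(−1)→ 5
5 —HB6→ 5 —bump→ 5 = 5 —(−1)→ 4
4 —HB7→ 4 —bump→ 4 = 4 —(−1)→ 3
3 —HB8→ 3 —bump→ 3 = 3 —(−1)→ 2
2 —HB9→ 2 —bump→ 2 = 2 —(−1)→ 1

2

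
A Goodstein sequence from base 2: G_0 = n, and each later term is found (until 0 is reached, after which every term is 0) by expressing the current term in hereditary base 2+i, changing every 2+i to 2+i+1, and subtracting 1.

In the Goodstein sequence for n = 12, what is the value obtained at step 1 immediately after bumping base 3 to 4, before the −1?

[0] 12 ≡ 2^(2 + 1) + 2^2 (base 2). Lift 3: 108. −1: 107.
[1] 107 ≡ 3^(3 + 1) + 2·3^2 + 2·3 + 2 (base 3). Lift 4: 1066. −1: 1065.

1066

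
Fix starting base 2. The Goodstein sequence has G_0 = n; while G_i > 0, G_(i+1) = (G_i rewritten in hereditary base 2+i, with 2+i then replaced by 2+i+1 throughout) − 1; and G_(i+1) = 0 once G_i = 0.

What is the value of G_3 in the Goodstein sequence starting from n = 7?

3127

[0] 7 ≡ 2^2 + 2 + 1 (base 2). Lift 3: 31. −1: 30.
[1] 30 ≡ 3^3 + 3 (base 3). Lift 4: 260. −1: 259.
[2] 259 ≡ 4^4 + 3 (base 4). Lift 5: 3128. −1: 3127.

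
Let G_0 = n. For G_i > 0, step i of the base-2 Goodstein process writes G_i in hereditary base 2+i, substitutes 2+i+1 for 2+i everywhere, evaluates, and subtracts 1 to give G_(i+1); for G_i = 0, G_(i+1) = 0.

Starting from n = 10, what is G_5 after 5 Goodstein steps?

4215754

10 —HB2→ 2^(2 + 1) + 2 —bump→ 3^(3 + 1) + 3 = 84 —(−1)→ 83
83 —HB3→ 3^(3 + 1) + 2 —bump→ 4^(4 + 1) + 2 = 1026 —(−1)→ 1025
1025 —HB4→ 4^(4 + 1) + 1 —bump→ 5^(5 + 1) + 1 = 15626 —(−1)→ 15625
15625 —HB5→ 5^(5 + 1) —bump→ 6^(6 + 1) = 279936 —(−1)→ 279935
279935 —HB6→ 5·6^6 + 5·6^5 + 5·6^4 + 5·6^3 + 5·6^2 + 5·6 + 5 —bump→ 5·7^7 + 5·7^5 + 5·7^4 + 5·7^3 + 5·7^2 + 5·7 + 5 = 4215755 —(−1)→ 4215754
4215754 —HB7→ 5·7^7 + 5·7^5 + 5·7^4 + 5·7^3 + 5·7^2 + 5·7 + 4 —bump→ 5·8^8 + 5·8^5 + 5·8^4 + 5·8^3 + 5·8^2 + 5·8 + 4 = 84073324 —(−1)→ 84073323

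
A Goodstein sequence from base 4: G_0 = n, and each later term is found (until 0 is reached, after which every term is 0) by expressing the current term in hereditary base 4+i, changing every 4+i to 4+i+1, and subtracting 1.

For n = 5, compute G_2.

5

(0) 5|_4 = 4 + 1 ↦ 5 + 1|_5 = 6 ⇒ 5
(1) 5|_5 = 5 ↦ 6|_6 = 6 ⇒ 5
(2) 5|_6 = 5 ↦ 5|_7 = 5 ⇒ 4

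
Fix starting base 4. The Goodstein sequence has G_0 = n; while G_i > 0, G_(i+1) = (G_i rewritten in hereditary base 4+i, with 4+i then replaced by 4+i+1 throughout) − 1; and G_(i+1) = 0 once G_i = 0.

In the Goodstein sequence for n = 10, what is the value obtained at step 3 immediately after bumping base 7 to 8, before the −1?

10 —HB4→ 2·4 + 2 —bump→ 2·5 + 2 = 12 —(−1)→ 11
11 —HB5→ 2·5 + 1 —bump→ 2·6 + 1 = 13 —(−1)→ 12
12 —HB6→ 2·6 —bump→ 2·7 = 14 —(−1)→ 13
13 —HB7→ 7 + 6 —bump→ 8 + 6 = 14 —(−1)→ 13

14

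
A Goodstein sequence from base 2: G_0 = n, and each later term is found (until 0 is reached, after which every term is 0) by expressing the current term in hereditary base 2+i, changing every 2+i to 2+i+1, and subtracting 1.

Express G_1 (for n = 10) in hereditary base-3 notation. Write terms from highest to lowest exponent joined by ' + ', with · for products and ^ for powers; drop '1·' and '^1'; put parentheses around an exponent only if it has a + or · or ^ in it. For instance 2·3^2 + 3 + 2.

3^(3 + 1) + 2

step 0: 10 = 2^(2 + 1) + 2; sub 3 for 2: 3^(3 + 1) + 3; = 84; G_1 = 84−1 = 83
step 1: 83 = 3^(3 + 1) + 2; sub 4 for 3: 4^(4 + 1) + 2; = 1026; G_2 = 1026−1 = 1025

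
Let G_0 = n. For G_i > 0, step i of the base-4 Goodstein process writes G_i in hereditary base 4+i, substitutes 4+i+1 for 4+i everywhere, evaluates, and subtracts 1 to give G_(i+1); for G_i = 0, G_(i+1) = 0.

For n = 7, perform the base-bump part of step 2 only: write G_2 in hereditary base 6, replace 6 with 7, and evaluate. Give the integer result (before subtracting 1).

base 4: 7 = 4 + 3; at 5: 5 + 3 = 8; next = 7
base 5: 7 = 5 + 2; at 6: 6 + 2 = 8; next = 7
base 6: 7 = 6 + 1; at 7: 7 + 1 = 8; next = 7

8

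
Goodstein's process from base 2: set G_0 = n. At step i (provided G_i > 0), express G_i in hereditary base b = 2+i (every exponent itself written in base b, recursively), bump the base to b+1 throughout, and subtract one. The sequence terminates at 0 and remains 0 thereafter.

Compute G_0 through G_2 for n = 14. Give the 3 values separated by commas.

(0) 14|_2 = 2^(2 + 1) + 2^2 + 2 ↦ 3^(3 + 1) + 3^3 + 3|_3 = 111 ⇒ 110
(1) 110|_3 = 3^(3 + 1) + 3^3 + 2 ↦ 4^(4 + 1) + 4^4 + 2|_4 = 1282 ⇒ 1281

14, 110, 1281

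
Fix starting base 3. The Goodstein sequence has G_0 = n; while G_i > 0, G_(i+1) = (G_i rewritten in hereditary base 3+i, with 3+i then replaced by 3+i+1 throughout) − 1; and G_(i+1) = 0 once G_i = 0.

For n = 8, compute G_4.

G_0=8  [base 3] 2·3 + 2  →[3↦4]→  2·4 + 2 = 10  −1 ⇒ G_1=9
G_1=9  [base 4] 2·4 + 1  →[4↦5]→  2·5 + 1 = 11  −1 ⇒ G_2=10
G_2=10  [base 5] 2·5  →[5↦6]→  2·6 = 12  −1 ⇒ G_3=11
G_3=11  [base 6] 6 + 5  →[6↦7]→  7 + 5 = 12  −1 ⇒ G_4=11
G_4=11  [base 7] 7 + 4  →[7↦8]→  8 + 4 = 12  −1 ⇒ G_5=11

11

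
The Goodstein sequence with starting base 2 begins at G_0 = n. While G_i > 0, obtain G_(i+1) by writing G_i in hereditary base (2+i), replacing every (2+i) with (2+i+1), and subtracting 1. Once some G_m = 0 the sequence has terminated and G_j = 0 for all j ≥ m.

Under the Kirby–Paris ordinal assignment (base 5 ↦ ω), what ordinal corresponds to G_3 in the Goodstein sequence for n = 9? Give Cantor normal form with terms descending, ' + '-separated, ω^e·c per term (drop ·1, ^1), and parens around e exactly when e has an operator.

base 2: 9 = 2^(2 + 1) + 1; at 3: 3^(3 + 1) + 1 = 82; next = 81
base 3: 81 = 3^(3 + 1); at 4: 4^(4 + 1) = 1024; next = 1023
base 4: 1023 = 3·4^4 + 3·4^3 + 3·4^2 + 3·4 + 3; at 5: 3·5^5 + 3·5^3 + 3·5^2 + 3·5 + 3 = 9843; next = 9842
base 5: 9842 = 3·5^5 + 3·5^3 + 3·5^2 + 3·5 + 2; at 6: 3·6^6 + 3·6^3 + 3·6^2 + 3·6 + 2 = 140744; next = 140743

ω^ω·3 + ω^3·3 + ω^2·3 + ω·3 + 2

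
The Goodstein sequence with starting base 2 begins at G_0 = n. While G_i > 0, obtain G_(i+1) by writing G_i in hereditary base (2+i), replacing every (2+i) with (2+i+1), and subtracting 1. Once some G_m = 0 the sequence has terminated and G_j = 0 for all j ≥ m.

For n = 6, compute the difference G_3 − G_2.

2868

step 0: 6 = 2^2 + 2; sub 3 for 2: 3^3 + 3; = 30; G_1 = 30−1 = 29
step 1: 29 = 3^3 + 2; sub 4 for 3: 4^4 + 2; = 258; G_2 = 258−1 = 257
step 2: 257 = 4^4 + 1; sub 5 for 4: 5^5 + 1; = 3126; G_3 = 3126−1 = 3125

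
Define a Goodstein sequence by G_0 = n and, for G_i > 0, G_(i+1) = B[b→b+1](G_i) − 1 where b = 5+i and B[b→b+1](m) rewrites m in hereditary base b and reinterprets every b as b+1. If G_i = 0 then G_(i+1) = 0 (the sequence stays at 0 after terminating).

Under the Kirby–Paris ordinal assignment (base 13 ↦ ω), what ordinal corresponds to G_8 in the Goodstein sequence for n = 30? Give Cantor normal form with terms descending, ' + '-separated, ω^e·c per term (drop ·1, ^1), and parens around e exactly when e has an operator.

(0) 30|_5 = 5^2 + 5 ↦ 6^2 + 6|_6 = 42 ⇒ 41
(1) 41|_6 = 6^2 + 5 ↦ 7^2 + 5|_7 = 54 ⇒ 53
(2) 53|_7 = 7^2 + 4 ↦ 8^2 + 4|_8 = 68 ⇒ 67
(3) 67|_8 = 8^2 + 3 ↦ 9^2 + 3|_9 = 84 ⇒ 83
(4) 83|_9 = 9^2 + 2 ↦ 10^2 + 2|_10 = 102 ⇒ 101
(5) 101|_10 = 10^2 + 1 ↦ 11^2 + 1|_11 = 122 ⇒ 121
(6) 121|_11 = 11^2 ↦ 12^2|_12 = 144 ⇒ 143
(7) 143|_12 = 11·12 + 11 ↦ 11·13 + 11|_13 = 154 ⇒ 153

ω·11 + 10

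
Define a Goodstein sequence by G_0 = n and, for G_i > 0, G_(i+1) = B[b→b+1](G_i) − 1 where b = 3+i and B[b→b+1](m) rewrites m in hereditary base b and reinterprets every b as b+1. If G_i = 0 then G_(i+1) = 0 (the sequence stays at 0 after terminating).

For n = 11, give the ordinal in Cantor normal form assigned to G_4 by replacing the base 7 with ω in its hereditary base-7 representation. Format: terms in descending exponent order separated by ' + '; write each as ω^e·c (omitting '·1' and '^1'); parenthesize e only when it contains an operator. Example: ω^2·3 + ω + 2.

(0) 11|_3 = 3^2 + 2 ↦ 4^2 + 2|_4 = 18 ⇒ 17
(1) 17|_4 = 4^2 + 1 ↦ 5^2 + 1|_5 = 26 ⇒ 25
(2) 25|_5 = 5^2 ↦ 6^2|_6 = 36 ⇒ 35
(3) 35|_6 = 5·6 + 5 ↦ 5·7 + 5|_7 = 40 ⇒ 39
(4) 39|_7 = 5·7 + 4 ↦ 5·8 + 4|_8 = 44 ⇒ 43

ω·5 + 4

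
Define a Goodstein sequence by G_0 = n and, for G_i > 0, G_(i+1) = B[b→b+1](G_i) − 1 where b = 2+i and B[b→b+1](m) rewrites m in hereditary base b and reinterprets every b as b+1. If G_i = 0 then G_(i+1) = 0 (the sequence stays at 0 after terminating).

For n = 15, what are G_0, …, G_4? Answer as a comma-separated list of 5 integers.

15, 111, 1283, 18752, 326593

base 2: 15 = 2^(2 + 1) + 2^2 + 2 + 1; at 3: 3^(3 + 1) + 3^3 + 3 + 1 = 112; next = 111
base 3: 111 = 3^(3 + 1) + 3^3 + 3; at 4: 4^(4 + 1) + 4^4 + 4 = 1284; next = 1283
base 4: 1283 = 4^(4 + 1) + 4^4 + 3; at 5: 5^(5 + 1) + 5^5 + 3 = 18753; next = 18752
base 5: 18752 = 5^(5 + 1) + 5^5 + 2; at 6: 6^(6 + 1) + 6^6 + 2 = 326594; next = 326593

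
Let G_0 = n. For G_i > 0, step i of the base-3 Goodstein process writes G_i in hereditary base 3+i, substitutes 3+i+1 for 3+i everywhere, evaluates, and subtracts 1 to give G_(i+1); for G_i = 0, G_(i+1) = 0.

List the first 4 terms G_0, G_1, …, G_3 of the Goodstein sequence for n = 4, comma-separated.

4, 4, 4, 3

step 0: 4 = 3 + 1; sub 4 for 3: 4 + 1; = 5; G_1 = 5−1 = 4
step 1: 4 = 4; sub 5 for 4: 5; = 5; G_2 = 5−1 = 4
step 2: 4 = 4; sub 6 for 5: 4; = 4; G_3 = 4−1 = 3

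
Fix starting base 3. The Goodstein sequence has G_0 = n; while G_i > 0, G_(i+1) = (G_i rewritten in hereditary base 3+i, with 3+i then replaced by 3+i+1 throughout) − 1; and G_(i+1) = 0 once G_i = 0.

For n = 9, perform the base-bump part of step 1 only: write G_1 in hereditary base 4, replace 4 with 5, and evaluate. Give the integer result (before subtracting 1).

step 0: 9 = 3^2; sub 4 for 3: 4^2; = 16; G_1 = 16−1 = 15
step 1: 15 = 3·4 + 3; sub 5 for 4: 3·5 + 3; = 18; G_2 = 18−1 = 17

18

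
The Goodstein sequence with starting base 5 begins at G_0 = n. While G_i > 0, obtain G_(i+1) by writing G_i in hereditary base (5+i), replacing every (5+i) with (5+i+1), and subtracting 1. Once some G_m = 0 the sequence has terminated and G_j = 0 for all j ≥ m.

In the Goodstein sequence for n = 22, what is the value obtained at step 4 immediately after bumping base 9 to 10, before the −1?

22 —HB5→ 4·5 + 2 —bump→ 4·6 + 2 = 26 —(−1)→ 25
25 —HB6→ 4·6 + 1 —bump→ 4·7 + 1 = 29 —(−1)→ 28
28 —HB7→ 4·7 —bump→ 4·8 = 32 —(−1)→ 31
31 —HB8→ 3·8 + 7 —bump→ 3·9 + 7 = 34 —(−1)→ 33
33 —HB9→ 3·9 + 6 —bump→ 3·10 + 6 = 36 —(−1)→ 35

36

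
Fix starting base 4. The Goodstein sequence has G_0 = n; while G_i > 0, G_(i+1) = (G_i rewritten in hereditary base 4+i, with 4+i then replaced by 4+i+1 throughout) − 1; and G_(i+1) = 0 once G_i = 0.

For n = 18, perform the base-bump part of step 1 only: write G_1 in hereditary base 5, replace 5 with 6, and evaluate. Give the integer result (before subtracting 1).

[0] 18 ≡ 4^2 + 2 (base 4). Lift 5: 27. −1: 26.
[1] 26 ≡ 5^2 + 1 (base 5). Lift 6: 37. −1: 36.

37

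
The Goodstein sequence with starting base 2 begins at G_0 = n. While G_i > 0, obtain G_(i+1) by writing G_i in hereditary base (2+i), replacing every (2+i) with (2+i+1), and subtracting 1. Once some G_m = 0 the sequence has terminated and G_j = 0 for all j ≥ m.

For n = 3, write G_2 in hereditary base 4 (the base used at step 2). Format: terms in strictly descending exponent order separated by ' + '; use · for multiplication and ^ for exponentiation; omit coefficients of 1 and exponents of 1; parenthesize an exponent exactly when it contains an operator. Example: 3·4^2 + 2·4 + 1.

3

G_0 = 3. HB_2(3) = 2 + 1. Bump = 4. G_1 = 3.
G_1 = 3. HB_3(3) = 3. Bump = 4. G_2 = 3.
G_2 = 3. HB_4(3) = 3. Bump = 3. G_3 = 2.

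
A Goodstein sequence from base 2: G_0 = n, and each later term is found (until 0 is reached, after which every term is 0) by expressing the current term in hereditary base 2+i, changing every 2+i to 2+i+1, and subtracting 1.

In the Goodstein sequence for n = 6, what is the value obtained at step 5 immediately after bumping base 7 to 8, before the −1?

G_0 = 6. HB_2(6) = 2^2 + 2. Bump = 30. G_1 = 29.
G_1 = 29. HB_3(29) = 3^3 + 2. Bump = 258. G_2 = 257.
G_2 = 257. HB_4(257) = 4^4 + 1. Bump = 3126. G_3 = 3125.
G_3 = 3125. HB_5(3125) = 5^5. Bump = 46656. G_4 = 46655.
G_4 = 46655. HB_6(46655) = 5·6^5 + 5·6^4 + 5·6^3 + 5·6^2 + 5·6 + 5. Bump = 98040. G_5 = 98039.
G_5 = 98039. HB_7(98039) = 5·7^5 + 5·7^4 + 5·7^3 + 5·7^2 + 5·7 + 4. Bump = 187244. G_6 = 187243.

187244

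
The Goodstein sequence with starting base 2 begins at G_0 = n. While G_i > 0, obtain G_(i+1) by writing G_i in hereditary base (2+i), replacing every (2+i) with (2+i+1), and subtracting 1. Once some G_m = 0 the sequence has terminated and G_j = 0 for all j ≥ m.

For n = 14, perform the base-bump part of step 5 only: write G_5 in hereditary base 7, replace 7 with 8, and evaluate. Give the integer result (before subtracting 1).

134404972

14 —HB2→ 2^(2 + 1) + 2^2 + 2 —bump→ 3^(3 + 1) + 3^3 + 3 = 111 —(−1)→ 110
110 —HB3→ 3^(3 + 1) + 3^3 + 2 —bump→ 4^(4 + 1) + 4^4 + 2 = 1282 —(−1)→ 1281
1281 —HB4→ 4^(4 + 1) + 4^4 + 1 —bump→ 5^(5 + 1) + 5^5 + 1 = 18751 —(−1)→ 18750
18750 —HB5→ 5^(5 + 1) + 5^5 —bump→ 6^(6 + 1) + 6^6 = 326592 —(−1)→ 326591
326591 —HB6→ 6^(6 + 1) + 5·6^5 + 5·6^4 + 5·6^3 + 5·6^2 + 5·6 + 5 —bump→ 7^(7 + 1) + 5·7^5 + 5·7^4 + 5·7^3 + 5·7^2 + 5·7 + 5 = 5862841 —(−1)→ 5862840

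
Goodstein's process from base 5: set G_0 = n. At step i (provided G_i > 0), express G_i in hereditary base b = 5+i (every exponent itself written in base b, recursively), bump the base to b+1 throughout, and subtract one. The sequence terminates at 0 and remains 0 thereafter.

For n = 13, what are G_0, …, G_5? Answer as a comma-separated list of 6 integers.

13, 14, 15, 16, 17, 17

[0] 13 ≡ 2·5 + 3 (base 5). Lift 6: 15. −1: 14.
[1] 14 ≡ 2·6 + 2 (base 6). Lift 7: 16. −1: 15.
[2] 15 ≡ 2·7 + 1 (base 7). Lift 8: 17. −1: 16.
[3] 16 ≡ 2·8 (base 8). Lift 9: 18. −1: 17.
[4] 17 ≡ 9 + 8 (base 9). Lift 10: 18. −1: 17.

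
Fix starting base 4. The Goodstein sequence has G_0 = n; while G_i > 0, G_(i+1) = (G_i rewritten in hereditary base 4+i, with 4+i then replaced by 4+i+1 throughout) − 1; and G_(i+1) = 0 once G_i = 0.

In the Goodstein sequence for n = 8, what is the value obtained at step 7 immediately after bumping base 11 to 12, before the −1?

G_0=8  [base 4] 2·4  →[4↦5]→  2·5 = 10  −1 ⇒ G_1=9
G_1=9  [base 5] 5 + 4  →[5↦6]→  6 + 4 = 10  −1 ⇒ G_2=9
G_2=9  [base 6] 6 + 3  →[6↦7]→  7 + 3 = 10  −1 ⇒ G_3=9
G_3=9  [base 7] 7 + 2  →[7↦8]→  8 + 2 = 10  −1 ⇒ G_4=9
G_4=9  [base 8] 8 + 1  →[8↦9]→  9 + 1 = 10  −1 ⇒ G_5=9
G_5=9  [base 9] 9  →[9↦10]→  10 = 10  −1 ⇒ G_6=9
G_6=9  [base 10] 9  →[10↦11]→  9 = 9  −1 ⇒ G_7=8
G_7=8  [base 11] 8  →[11↦12]→  8 = 8  −1 ⇒ G_8=7

8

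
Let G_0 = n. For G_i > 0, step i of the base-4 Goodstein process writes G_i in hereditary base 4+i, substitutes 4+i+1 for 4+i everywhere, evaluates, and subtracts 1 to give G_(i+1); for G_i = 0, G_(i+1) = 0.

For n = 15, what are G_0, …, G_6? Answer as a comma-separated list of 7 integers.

15, 17, 19, 21, 23, 24, 25

(0) 15|_4 = 3·4 + 3 ↦ 3·5 + 3|_5 = 18 ⇒ 17
(1) 17|_5 = 3·5 + 2 ↦ 3·6 + 2|_6 = 20 ⇒ 19
(2) 19|_6 = 3·6 + 1 ↦ 3·7 + 1|_7 = 22 ⇒ 21
(3) 21|_7 = 3·7 ↦ 3·8|_8 = 24 ⇒ 23
(4) 23|_8 = 2·8 + 7 ↦ 2·9 + 7|_9 = 25 ⇒ 24
(5) 24|_9 = 2·9 + 6 ↦ 2·10 + 6|_10 = 26 ⇒ 25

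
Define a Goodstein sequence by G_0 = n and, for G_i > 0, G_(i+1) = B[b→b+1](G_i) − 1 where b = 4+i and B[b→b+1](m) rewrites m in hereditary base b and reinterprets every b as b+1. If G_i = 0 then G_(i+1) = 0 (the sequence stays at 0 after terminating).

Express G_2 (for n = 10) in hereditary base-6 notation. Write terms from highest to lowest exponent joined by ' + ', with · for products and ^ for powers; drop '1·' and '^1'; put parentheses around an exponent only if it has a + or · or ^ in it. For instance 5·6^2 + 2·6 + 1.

G_0 = 10. HB_4(10) = 2·4 + 2. Bump = 12. G_1 = 11.
G_1 = 11. HB_5(11) = 2·5 + 1. Bump = 13. G_2 = 12.
G_2 = 12. HB_6(12) = 2·6. Bump = 14. G_3 = 13.

2·6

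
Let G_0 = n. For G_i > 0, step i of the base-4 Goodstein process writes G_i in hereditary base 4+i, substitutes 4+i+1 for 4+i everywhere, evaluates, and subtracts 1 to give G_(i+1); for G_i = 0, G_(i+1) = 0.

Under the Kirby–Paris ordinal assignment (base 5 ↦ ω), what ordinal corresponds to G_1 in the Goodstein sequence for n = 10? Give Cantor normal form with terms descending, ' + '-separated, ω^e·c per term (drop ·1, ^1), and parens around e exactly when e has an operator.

ω·2 + 1

step 0: 10 = 2·4 + 2; sub 5 for 4: 2·5 + 2; = 12; G_1 = 12−1 = 11
step 1: 11 = 2·5 + 1; sub 6 for 5: 2·6 + 1; = 13; G_2 = 13−1 = 12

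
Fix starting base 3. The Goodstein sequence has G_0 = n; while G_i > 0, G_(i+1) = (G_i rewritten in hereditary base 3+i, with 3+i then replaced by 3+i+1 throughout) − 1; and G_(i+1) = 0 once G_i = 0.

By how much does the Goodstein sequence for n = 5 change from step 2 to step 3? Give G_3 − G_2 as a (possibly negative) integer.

(0) 5|_3 = 3 + 2 ↦ 4 + 2|_4 = 6 ⇒ 5
(1) 5|_4 = 4 + 1 ↦ 5 + 1|_5 = 6 ⇒ 5
(2) 5|_5 = 5 ↦ 6|_6 = 6 ⇒ 5

0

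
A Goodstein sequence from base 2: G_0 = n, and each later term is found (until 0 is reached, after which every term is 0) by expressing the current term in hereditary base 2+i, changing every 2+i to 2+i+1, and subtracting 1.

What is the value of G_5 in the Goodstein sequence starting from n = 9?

2471826

G_0 = 9. HB_2(9) = 2^(2 + 1) + 1. Bump = 82. G_1 = 81.
G_1 = 81. HB_3(81) = 3^(3 + 1). Bump = 1024. G_2 = 1023.
G_2 = 1023. HB_4(1023) = 3·4^4 + 3·4^3 + 3·4^2 + 3·4 + 3. Bump = 9843. G_3 = 9842.
G_3 = 9842. HB_5(9842) = 3·5^5 + 3·5^3 + 3·5^2 + 3·5 + 2. Bump = 140744. G_4 = 140743.
G_4 = 140743. HB_6(140743) = 3·6^6 + 3·6^3 + 3·6^2 + 3·6 + 1. Bump = 2471827. G_5 = 2471826.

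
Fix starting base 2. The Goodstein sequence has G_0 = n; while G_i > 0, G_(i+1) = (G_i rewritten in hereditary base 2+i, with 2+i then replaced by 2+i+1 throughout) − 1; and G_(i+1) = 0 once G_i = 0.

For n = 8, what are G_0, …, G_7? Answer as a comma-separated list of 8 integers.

8, 80, 553, 6310, 93395, 1647195, 33554571, 774841151

(0) 8|_2 = 2^(2 + 1) ↦ 3^(3 + 1)|_3 = 81 ⇒ 80
(1) 80|_3 = 2·3^3 + 2·3^2 + 2·3 + 2 ↦ 2·4^4 + 2·4^2 + 2·4 + 2|_4 = 554 ⇒ 553
(2) 553|_4 = 2·4^4 + 2·4^2 + 2·4 + 1 ↦ 2·5^5 + 2·5^2 + 2·5 + 1|_5 = 6311 ⇒ 6310
(3) 6310|_5 = 2·5^5 + 2·5^2 + 2·5 ↦ 2·6^6 + 2·6^2 + 2·6|_6 = 93396 ⇒ 93395
(4) 93395|_6 = 2·6^6 + 2·6^2 + 6 + 5 ↦ 2·7^7 + 2·7^2 + 7 + 5|_7 = 1647196 ⇒ 1647195
(5) 1647195|_7 = 2·7^7 + 2·7^2 + 7 + 4 ↦ 2·8^8 + 2·8^2 + 8 + 4|_8 = 33554572 ⇒ 33554571
(6) 33554571|_8 = 2·8^8 + 2·8^2 + 8 + 3 ↦ 2·9^9 + 2·9^2 + 9 + 3|_9 = 774841152 ⇒ 774841151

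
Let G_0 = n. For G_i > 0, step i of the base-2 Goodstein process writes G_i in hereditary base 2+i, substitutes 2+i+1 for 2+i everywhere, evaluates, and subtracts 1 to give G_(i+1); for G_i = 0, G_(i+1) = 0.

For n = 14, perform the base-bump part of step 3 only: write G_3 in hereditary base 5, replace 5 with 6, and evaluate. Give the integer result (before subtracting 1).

326592

G_0=14  [base 2] 2^(2 + 1) + 2^2 + 2  →[2↦3]→  3^(3 + 1) + 3^3 + 3 = 111  −1 ⇒ G_1=110
G_1=110  [base 3] 3^(3 + 1) + 3^3 + 2  →[3↦4]→  4^(4 + 1) + 4^4 + 2 = 1282  −1 ⇒ G_2=1281
G_2=1281  [base 4] 4^(4 + 1) + 4^4 + 1  →[4↦5]→  5^(5 + 1) + 5^5 + 1 = 18751  −1 ⇒ G_3=18750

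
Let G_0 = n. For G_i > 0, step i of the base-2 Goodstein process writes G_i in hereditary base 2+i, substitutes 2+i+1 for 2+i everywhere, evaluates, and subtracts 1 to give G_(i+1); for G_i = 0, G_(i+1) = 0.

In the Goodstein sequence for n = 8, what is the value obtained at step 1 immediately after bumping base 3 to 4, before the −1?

554

G_0=8  [base 2] 2^(2 + 1)  →[2↦3]→  3^(3 + 1) = 81  −1 ⇒ G_1=80
G_1=80  [base 3] 2·3^3 + 2·3^2 + 2·3 + 2  →[3↦4]→  2·4^4 + 2·4^2 + 2·4 + 2 = 554  −1 ⇒ G_2=553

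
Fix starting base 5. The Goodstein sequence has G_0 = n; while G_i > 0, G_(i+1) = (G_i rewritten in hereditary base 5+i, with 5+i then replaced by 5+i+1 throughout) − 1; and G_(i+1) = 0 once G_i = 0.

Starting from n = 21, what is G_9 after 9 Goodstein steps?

base 5: 21 = 4·5 + 1; at 6: 4·6 + 1 = 25; next = 24
base 6: 24 = 4·6; at 7: 4·7 = 28; next = 27
base 7: 27 = 3·7 + 6; at 8: 3·8 + 6 = 30; next = 29
base 8: 29 = 3·8 + 5; at 9: 3·9 + 5 = 32; next = 31
base 9: 31 = 3·9 + 4; at 10: 3·10 + 4 = 34; next = 33
base 10: 33 = 3·10 + 3; at 11: 3·11 + 3 = 36; next = 35
base 11: 35 = 3·11 + 2; at 12: 3·12 + 2 = 38; next = 37
base 12: 37 = 3·12 + 1; at 13: 3·13 + 1 = 40; next = 39
base 13: 39 = 3·13; at 14: 3·14 = 42; next = 41

41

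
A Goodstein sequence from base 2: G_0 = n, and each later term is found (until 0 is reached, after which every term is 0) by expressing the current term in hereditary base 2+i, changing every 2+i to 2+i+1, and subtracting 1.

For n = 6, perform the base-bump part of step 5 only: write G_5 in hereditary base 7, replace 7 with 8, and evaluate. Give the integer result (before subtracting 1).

step 0: 6 = 2^2 + 2; sub 3 for 2: 3^3 + 3; = 30; G_1 = 30−1 = 29
step 1: 29 = 3^3 + 2; sub 4 for 3: 4^4 + 2; = 258; G_2 = 258−1 = 257
step 2: 257 = 4^4 + 1; sub 5 for 4: 5^5 + 1; = 3126; G_3 = 3126−1 = 3125
step 3: 3125 = 5^5; sub 6 for 5: 6^6; = 46656; G_4 = 46656−1 = 46655
step 4: 46655 = 5·6^5 + 5·6^4 + 5·6^3 + 5·6^2 + 5·6 + 5; sub 7 for 6: 5·7^5 + 5·7^4 + 5·7^3 + 5·7^2 + 5·7 + 5; = 98040; G_5 = 98040−1 = 98039
step 5: 98039 = 5·7^5 + 5·7^4 + 5·7^3 + 5·7^2 + 5·7 + 4; sub 8 for 7: 5·8^5 + 5·8^4 + 5·8^3 + 5·8^2 + 5·8 + 4; = 187244; G_6 = 187244−1 = 187243

187244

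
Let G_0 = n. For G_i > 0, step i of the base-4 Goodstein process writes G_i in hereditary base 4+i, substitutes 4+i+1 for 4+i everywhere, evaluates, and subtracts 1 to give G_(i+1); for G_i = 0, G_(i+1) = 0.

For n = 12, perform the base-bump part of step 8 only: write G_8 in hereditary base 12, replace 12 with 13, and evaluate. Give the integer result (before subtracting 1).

20

(0) 12|_4 = 3·4 ↦ 3·5|_5 = 15 ⇒ 14
(1) 14|_5 = 2·5 + 4 ↦ 2·6 + 4|_6 = 16 ⇒ 15
(2) 15|_6 = 2·6 + 3 ↦ 2·7 + 3|_7 = 17 ⇒ 16
(3) 16|_7 = 2·7 + 2 ↦ 2·8 + 2|_8 = 18 ⇒ 17
(4) 17|_8 = 2·8 + 1 ↦ 2·9 + 1|_9 = 19 ⇒ 18
(5) 18|_9 = 2·9 ↦ 2·10|_10 = 20 ⇒ 19
(6) 19|_10 = 10 + 9 ↦ 11 + 9|_11 = 20 ⇒ 19
(7) 19|_11 = 11 + 8 ↦ 12 + 8|_12 = 20 ⇒ 19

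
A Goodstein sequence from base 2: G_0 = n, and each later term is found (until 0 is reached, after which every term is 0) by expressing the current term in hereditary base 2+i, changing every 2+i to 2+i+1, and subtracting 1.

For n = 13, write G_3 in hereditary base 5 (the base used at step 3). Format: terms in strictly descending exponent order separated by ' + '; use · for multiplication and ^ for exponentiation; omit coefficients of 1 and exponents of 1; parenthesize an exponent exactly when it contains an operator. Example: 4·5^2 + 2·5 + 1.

[0] 13 ≡ 2^(2 + 1) + 2^2 + 1 (base 2). Lift 3: 109. −1: 108.
[1] 108 ≡ 3^(3 + 1) + 3^3 (base 3). Lift 4: 1280. −1: 1279.
[2] 1279 ≡ 4^(4 + 1) + 3·4^3 + 3·4^2 + 3·4 + 3 (base 4). Lift 5: 16093. −1: 16092.
[3] 16092 ≡ 5^(5 + 1) + 3·5^3 + 3·5^2 + 3·5 + 2 (base 5). Lift 6: 280712. −1: 280711.

5^(5 + 1) + 3·5^3 + 3·5^2 + 3·5 + 2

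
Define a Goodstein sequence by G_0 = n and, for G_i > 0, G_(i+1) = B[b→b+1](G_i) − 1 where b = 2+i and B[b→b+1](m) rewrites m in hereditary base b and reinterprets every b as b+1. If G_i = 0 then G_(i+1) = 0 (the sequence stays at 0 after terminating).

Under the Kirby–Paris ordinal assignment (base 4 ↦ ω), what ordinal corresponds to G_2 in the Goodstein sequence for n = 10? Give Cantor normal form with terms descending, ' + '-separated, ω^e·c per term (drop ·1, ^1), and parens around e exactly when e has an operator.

G_0=10  [base 2] 2^(2 + 1) + 2  →[2↦3]→  3^(3 + 1) + 3 = 84  −1 ⇒ G_1=83
G_1=83  [base 3] 3^(3 + 1) + 2  →[3↦4]→  4^(4 + 1) + 2 = 1026  −1 ⇒ G_2=1025
G_2=1025  [base 4] 4^(4 + 1) + 1  →[4↦5]→  5^(5 + 1) + 1 = 15626  −1 ⇒ G_3=15625

ω^(ω + 1) + 1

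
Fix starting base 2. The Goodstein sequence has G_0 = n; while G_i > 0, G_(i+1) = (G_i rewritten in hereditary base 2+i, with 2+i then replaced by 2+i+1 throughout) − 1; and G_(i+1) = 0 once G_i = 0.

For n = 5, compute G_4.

[0] 5 ≡ 2^2 + 1 (base 2). Lift 3: 28. −1: 27.
[1] 27 ≡ 3^3 (base 3). Lift 4: 256. −1: 255.
[2] 255 ≡ 3·4^3 + 3·4^2 + 3·4 + 3 (base 4). Lift 5: 468. −1: 467.
[3] 467 ≡ 3·5^3 + 3·5^2 + 3·5 + 2 (base 5). Lift 6: 776. −1: 775.

775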